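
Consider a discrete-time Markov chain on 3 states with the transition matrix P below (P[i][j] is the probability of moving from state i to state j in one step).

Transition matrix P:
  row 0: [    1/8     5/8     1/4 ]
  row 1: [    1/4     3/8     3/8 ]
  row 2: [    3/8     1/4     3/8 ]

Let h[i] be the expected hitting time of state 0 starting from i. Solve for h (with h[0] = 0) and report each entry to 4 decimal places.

First-step conditioning: h[0] = 0; for i ≠ 0, h[i] = 1 + Σ_k P[i][k]·h[k].
  h[1] = 1 + 3/8·h[1] + 3/8·h[2]
  h[2] = 1 + 1/4·h[1] + 3/8·h[2]
Solving the 2×2 linear system over states ≠ 0 gives exactly h = [0, 64/19, 56/19] (h[0] = 0 is the target).

h = [0.0000, 3.3684, 2.9474]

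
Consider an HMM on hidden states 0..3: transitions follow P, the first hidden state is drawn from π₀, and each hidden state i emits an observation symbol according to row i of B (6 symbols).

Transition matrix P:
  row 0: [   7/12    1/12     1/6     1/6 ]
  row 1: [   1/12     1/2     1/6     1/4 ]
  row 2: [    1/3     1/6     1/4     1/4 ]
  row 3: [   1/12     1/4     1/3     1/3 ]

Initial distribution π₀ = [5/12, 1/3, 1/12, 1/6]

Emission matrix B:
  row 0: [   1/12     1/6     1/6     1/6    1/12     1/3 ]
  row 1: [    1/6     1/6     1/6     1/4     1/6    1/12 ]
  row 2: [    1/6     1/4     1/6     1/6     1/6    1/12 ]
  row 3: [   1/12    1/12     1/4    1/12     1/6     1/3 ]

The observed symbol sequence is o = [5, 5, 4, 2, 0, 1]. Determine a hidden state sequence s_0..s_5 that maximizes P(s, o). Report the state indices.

path = [0, 0, 0, 0, 0, 0]

t=0: δ = [1.389e-01, 2.778e-02, 6.944e-03, 5.556e-02]  (obs o_0=5)
t=1: δ = [2.701e-02, 1.157e-03, 1.929e-03, 7.716e-03]  ψ = [0, 1, 0, 0]  (obs o_1=5)
t=2: δ = [1.313e-03, 3.751e-04, 7.502e-04, 7.502e-04]  ψ = [0, 0, 0, 0]  (obs o_2=4)
t=3: δ = [1.276e-04, 3.126e-05, 4.168e-05, 6.251e-05]  ψ = [0, 1, 3, 3]  (obs o_3=2)
t=4: δ = [6.204e-06, 2.605e-06, 3.545e-06, 1.773e-06]  ψ = [0, 1, 0, 0]  (obs o_4=0)
t=5: δ = [6.032e-07, 2.171e-07, 2.585e-07, 8.617e-08]  ψ = [0, 1, 0, 0]  (obs o_5=1)
backtrack: best end state = 0; path = [0, 0, 0, 0, 0, 0]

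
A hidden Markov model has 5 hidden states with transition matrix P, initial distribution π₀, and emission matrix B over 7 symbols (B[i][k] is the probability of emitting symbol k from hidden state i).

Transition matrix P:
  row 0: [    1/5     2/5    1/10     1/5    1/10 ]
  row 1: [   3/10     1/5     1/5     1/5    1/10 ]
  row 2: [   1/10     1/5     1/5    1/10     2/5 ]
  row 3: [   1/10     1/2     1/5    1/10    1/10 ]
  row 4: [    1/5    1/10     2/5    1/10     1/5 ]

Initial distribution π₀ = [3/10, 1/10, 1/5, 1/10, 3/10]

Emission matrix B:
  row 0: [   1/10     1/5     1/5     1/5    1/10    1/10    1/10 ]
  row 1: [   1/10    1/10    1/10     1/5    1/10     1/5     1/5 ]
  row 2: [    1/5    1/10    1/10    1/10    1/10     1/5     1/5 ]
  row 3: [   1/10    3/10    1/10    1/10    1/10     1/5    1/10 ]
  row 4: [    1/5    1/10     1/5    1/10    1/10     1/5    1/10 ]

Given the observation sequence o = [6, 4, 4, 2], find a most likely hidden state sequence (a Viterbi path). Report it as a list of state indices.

t=0: δ = [3.000e-02, 2.000e-02, 4.000e-02, 1.000e-02, 3.000e-02]  (obs o_0=6)
t=1: δ = [6.000e-04, 1.200e-03, 1.200e-03, 6.000e-04, 1.600e-03]  ψ = [0, 0, 4, 0, 2]  (obs o_1=4)
t=2: δ = [3.600e-05, 3.000e-05, 6.400e-05, 2.400e-05, 4.800e-05]  ψ = [1, 3, 4, 1, 2]  (obs o_2=4)
t=3: δ = [1.920e-06, 1.440e-06, 1.920e-06, 7.200e-07, 5.120e-06]  ψ = [4, 0, 4, 0, 2]  (obs o_3=2)
backtrack: best end state = 4; path = [2, 4, 2, 4]

path = [2, 4, 2, 4]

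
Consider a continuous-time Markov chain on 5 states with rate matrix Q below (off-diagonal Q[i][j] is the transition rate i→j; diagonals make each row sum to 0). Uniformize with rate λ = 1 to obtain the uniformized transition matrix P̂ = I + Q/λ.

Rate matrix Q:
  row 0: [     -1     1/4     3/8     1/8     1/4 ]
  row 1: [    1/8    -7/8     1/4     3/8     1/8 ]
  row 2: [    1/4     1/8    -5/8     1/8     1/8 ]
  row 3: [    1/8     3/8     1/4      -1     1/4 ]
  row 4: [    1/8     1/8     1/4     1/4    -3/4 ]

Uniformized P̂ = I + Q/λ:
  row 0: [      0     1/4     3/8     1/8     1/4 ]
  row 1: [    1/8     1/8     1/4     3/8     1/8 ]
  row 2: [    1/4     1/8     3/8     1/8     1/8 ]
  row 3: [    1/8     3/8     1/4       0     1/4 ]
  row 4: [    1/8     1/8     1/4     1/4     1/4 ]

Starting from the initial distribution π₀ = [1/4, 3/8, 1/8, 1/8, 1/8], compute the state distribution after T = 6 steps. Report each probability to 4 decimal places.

t=0: π = [0.2500, 0.3750, 0.1250, 0.1250, 0.1250]
t=1: π = [0.1094, 0.1875, 0.2969, 0.2188, 0.1875]
t=2: π = [0.1484, 0.1934, 0.3008, 0.1680, 0.1895]
t=3: π = [0.1440, 0.1855, 0.3062, 0.1760, 0.1882]
t=4: π = [0.1453, 0.1870, 0.3063, 0.1729, 0.1885]
t=5: π = [0.1451, 0.1864, 0.3064, 0.1737, 0.1883]
t=6: π = [0.1452, 0.1866, 0.3064, 0.1734, 0.1884]

π = [0.1452, 0.1866, 0.3064, 0.1734, 0.1884]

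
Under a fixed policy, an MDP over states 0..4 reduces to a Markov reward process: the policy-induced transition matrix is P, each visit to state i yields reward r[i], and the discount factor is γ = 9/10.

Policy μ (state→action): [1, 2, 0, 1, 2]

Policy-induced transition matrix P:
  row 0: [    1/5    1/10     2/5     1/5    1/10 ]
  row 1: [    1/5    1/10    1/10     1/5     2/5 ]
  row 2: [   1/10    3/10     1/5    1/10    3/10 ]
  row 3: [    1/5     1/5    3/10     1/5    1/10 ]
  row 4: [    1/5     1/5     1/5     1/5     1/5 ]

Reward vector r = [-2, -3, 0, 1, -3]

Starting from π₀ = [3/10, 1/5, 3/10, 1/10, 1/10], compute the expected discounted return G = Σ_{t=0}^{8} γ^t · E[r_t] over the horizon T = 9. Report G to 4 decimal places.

t=0: π = [0.3000, 0.2000, 0.3000, 0.1000, 0.1000], E[r] = -1.4000, γ^t·E[r] = -1.400000, running G = -1.400000
t=1: π = [0.1700, 0.1800, 0.2500, 0.1700, 0.2300], E[r] = -1.4000, γ^t·E[r] = -1.260000, running G = -2.660000
t=2: π = [0.1750, 0.1900, 0.2330, 0.1750, 0.2270], E[r] = -1.4260, γ^t·E[r] = -1.155060, running G = -3.815060
t=3: π = [0.1767, 0.1868, 0.2335, 0.1767, 0.2263], E[r] = -1.4160, γ^t·E[r] = -1.032264, running G = -4.847324
t=4: π = [0.1767, 0.1870, 0.2343, 0.1767, 0.2254], E[r] = -1.4138, γ^t·E[r] = -0.927568, running G = -5.774892
t=5: π = [0.1766, 0.1871, 0.2343, 0.1766, 0.2255], E[r] = -1.4143, γ^t·E[r] = -0.835118, running G = -6.610010
t=6: π = [0.1766, 0.1871, 0.2343, 0.1766, 0.2255], E[r] = -1.4144, γ^t·E[r] = -0.751648, running G = -7.361658
t=7: π = [0.1766, 0.1871, 0.2343, 0.1766, 0.2255], E[r] = -1.4143, γ^t·E[r] = -0.676473, running G = -8.038131
t=8: π = [0.1766, 0.1871, 0.2343, 0.1766, 0.2255], E[r] = -1.4143, γ^t·E[r] = -0.608825, running G = -8.646956

G = -8.6470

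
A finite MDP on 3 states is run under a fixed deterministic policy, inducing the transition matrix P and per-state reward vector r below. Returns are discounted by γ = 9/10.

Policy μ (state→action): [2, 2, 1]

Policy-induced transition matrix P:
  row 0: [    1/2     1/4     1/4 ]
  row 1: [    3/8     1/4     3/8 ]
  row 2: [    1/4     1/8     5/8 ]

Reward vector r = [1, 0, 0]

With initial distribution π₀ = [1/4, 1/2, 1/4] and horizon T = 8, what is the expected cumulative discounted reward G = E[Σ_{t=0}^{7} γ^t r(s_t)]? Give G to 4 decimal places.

t=0: π = [0.2500, 0.5000, 0.2500], E[r] = 0.2500, γ^t·E[r] = 0.250000, running G = 0.250000
t=1: π = [0.3750, 0.2188, 0.4063], E[r] = 0.3750, γ^t·E[r] = 0.337500, running G = 0.587500
t=2: π = [0.3711, 0.1992, 0.4297], E[r] = 0.3711, γ^t·E[r] = 0.300586, running G = 0.888086
t=3: π = [0.3677, 0.1963, 0.4360], E[r] = 0.3677, γ^t·E[r] = 0.268036, running G = 1.156122
t=4: π = [0.3665, 0.1955, 0.4380], E[r] = 0.3665, γ^t·E[r] = 0.240431, running G = 1.396553
t=5: π = [0.3661, 0.1952, 0.4387], E[r] = 0.3661, γ^t·E[r] = 0.216149, running G = 1.612702
t=6: π = [0.3659, 0.1952, 0.4389], E[r] = 0.3659, γ^t·E[r] = 0.194464, running G = 1.807166
t=7: π = [0.3659, 0.1951, 0.4390], E[r] = 0.3659, γ^t·E[r] = 0.174997, running G = 1.982163

G = 1.9822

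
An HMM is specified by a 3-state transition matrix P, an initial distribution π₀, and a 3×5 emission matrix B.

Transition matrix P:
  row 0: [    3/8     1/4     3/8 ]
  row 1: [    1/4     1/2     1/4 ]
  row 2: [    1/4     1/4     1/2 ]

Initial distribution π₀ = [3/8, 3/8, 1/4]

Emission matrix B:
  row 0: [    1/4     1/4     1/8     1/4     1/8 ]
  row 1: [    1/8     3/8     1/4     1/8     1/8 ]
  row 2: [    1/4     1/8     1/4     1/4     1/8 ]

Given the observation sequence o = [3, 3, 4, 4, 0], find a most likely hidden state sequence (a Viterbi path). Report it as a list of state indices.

t=0: δ = [9.375e-02, 4.688e-02, 6.250e-02]  (obs o_0=3)
t=1: δ = [8.789e-03, 2.930e-03, 8.789e-03]  ψ = [0, 0, 0]  (obs o_1=3)
t=2: δ = [4.120e-04, 2.747e-04, 5.493e-04]  ψ = [0, 0, 2]  (obs o_2=4)
t=3: δ = [1.931e-05, 1.717e-05, 3.433e-05]  ψ = [0, 1, 2]  (obs o_3=4)
t=4: δ = [2.146e-06, 1.073e-06, 4.292e-06]  ψ = [2, 1, 2]  (obs o_4=0)
backtrack: best end state = 2; path = [0, 2, 2, 2, 2]

path = [0, 2, 2, 2, 2]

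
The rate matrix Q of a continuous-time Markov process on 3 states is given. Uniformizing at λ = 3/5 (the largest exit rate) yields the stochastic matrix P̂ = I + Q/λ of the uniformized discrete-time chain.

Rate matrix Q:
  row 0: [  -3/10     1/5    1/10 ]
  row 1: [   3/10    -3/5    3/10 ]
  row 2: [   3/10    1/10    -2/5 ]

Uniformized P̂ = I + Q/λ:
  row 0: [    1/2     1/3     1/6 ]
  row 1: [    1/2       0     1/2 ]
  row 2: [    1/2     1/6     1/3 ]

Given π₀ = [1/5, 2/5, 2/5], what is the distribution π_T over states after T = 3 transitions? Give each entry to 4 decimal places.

π = [0.5000, 0.2120, 0.2880]

t=0: π = [0.2000, 0.4000, 0.4000]
t=1: π = [0.5000, 0.1333, 0.3667]
t=2: π = [0.5000, 0.2278, 0.2722]
t=3: π = [0.5000, 0.2120, 0.2880]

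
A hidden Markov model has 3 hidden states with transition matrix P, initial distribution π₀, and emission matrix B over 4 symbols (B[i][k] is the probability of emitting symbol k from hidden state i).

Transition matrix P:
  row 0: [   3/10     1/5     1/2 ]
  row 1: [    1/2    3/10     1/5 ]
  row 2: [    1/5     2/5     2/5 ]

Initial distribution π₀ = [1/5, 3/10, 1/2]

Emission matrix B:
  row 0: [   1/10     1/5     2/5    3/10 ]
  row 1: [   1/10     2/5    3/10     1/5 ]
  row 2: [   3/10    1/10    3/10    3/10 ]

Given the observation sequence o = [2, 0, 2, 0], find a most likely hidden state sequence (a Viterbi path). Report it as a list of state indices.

t=0: δ = [8.000e-02, 9.000e-02, 1.500e-01]  (obs o_0=2)
t=1: δ = [4.500e-03, 6.000e-03, 1.800e-02]  ψ = [1, 2, 2]  (obs o_1=0)
t=2: δ = [1.440e-03, 2.160e-03, 2.160e-03]  ψ = [2, 2, 2]  (obs o_2=2)
t=3: δ = [1.080e-04, 8.640e-05, 2.592e-04]  ψ = [1, 2, 2]  (obs o_3=0)
backtrack: best end state = 2; path = [2, 2, 2, 2]

path = [2, 2, 2, 2]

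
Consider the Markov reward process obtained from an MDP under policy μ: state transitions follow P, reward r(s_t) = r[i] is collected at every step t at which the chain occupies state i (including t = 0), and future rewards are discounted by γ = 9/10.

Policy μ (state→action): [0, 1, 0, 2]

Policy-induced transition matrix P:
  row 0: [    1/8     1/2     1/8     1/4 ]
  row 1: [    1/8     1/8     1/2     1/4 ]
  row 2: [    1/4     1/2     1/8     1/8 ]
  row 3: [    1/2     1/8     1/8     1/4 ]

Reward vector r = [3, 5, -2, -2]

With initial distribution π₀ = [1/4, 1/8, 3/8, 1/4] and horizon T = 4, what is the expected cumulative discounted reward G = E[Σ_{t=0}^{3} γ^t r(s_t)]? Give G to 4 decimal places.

t=0: π = [0.2500, 0.1250, 0.3750, 0.2500], E[r] = 0.1250, γ^t·E[r] = 0.125000, running G = 0.125000
t=1: π = [0.2656, 0.3594, 0.1719, 0.2031], E[r] = 1.8438, γ^t·E[r] = 1.659375, running G = 1.784375
t=2: π = [0.2227, 0.2891, 0.2598, 0.2285], E[r] = 1.1367, γ^t·E[r] = 0.920742, running G = 2.705117
t=3: π = [0.2432, 0.3059, 0.2334, 0.2175], E[r] = 1.3572, γ^t·E[r] = 0.989383, running G = 3.694500

G = 3.6945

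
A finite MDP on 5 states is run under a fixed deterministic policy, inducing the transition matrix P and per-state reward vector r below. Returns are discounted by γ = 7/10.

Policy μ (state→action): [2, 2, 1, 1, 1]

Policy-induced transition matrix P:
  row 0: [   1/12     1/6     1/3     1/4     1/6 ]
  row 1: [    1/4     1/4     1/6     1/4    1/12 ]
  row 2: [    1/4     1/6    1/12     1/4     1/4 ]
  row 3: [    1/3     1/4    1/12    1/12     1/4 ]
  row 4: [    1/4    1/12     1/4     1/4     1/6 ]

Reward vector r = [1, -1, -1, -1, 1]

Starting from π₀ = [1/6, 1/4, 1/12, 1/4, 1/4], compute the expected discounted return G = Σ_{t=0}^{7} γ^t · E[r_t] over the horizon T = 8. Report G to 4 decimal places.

t=0: π = [0.1667, 0.2500, 0.0833, 0.2500, 0.2500], E[r] = -0.1667, γ^t·E[r] = -0.166667, running G = -0.166667
t=1: π = [0.2431, 0.1875, 0.1875, 0.2083, 0.1736], E[r] = -0.1667, γ^t·E[r] = -0.116667, running G = -0.283333
t=2: π = [0.2269, 0.1852, 0.1887, 0.2153, 0.1840], E[r] = -0.1782, γ^t·E[r] = -0.087338, running G = -0.370671
t=3: π = [0.2301, 0.1847, 0.1861, 0.2141, 0.1849], E[r] = -0.1699, γ^t·E[r] = -0.058291, running G = -0.428963
t=4: π = [0.2295, 0.1845, 0.1871, 0.2143, 0.1846], E[r] = -0.1718, γ^t·E[r] = -0.041240, running G = -0.470203
t=5: π = [0.2296, 0.1845, 0.1869, 0.2143, 0.1847], E[r] = -0.1713, γ^t·E[r] = -0.028790, running G = -0.498992
t=6: π = [0.2296, 0.1845, 0.1869, 0.2143, 0.1847], E[r] = -0.1714, γ^t·E[r] = -0.020164, running G = -0.519156
t=7: π = [0.2296, 0.1845, 0.1869, 0.2143, 0.1847], E[r] = -0.1714, γ^t·E[r] = -0.014113, running G = -0.533269

G = -0.5333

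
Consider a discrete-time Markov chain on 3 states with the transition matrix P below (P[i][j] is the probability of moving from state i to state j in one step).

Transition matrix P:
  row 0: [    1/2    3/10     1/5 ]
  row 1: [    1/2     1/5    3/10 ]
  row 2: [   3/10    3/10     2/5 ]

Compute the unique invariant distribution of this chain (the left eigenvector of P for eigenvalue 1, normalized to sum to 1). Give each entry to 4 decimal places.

π = [0.4432, 0.2727, 0.2841]

Balance equations π_j = Σ_i π_i·P[i][j]:
  π_0 = 1/2·π_0 + 1/2·π_1 + 3/10·π_2
  π_1 = 3/10·π_0 + 1/5·π_1 + 3/10·π_2
  normalize: π_0 + π_1 + π_2 = 1
Solving the linear system gives exactly π = [39/88, 3/11, 25/88].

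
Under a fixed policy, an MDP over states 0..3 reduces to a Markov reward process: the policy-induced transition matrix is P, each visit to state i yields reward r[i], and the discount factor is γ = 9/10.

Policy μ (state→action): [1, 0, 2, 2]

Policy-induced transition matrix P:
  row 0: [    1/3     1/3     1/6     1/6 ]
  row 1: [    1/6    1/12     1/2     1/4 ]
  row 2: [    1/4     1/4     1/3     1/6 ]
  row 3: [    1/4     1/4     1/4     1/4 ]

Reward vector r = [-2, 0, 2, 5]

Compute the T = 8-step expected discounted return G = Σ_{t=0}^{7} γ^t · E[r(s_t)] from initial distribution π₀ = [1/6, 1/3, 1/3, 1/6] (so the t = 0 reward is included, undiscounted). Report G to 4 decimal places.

t=0: π = [0.1667, 0.3333, 0.3333, 0.1667], E[r] = 1.1667, γ^t·E[r] = 1.166667, running G = 1.166667
t=1: π = [0.2361, 0.2083, 0.3472, 0.2083], E[r] = 1.2639, γ^t·E[r] = 1.137500, running G = 2.304167
t=2: π = [0.2523, 0.2350, 0.3113, 0.2014], E[r] = 1.1250, γ^t·E[r] = 0.911250, running G = 3.215417
t=3: π = [0.2514, 0.2319, 0.3137, 0.2030], E[r] = 1.1396, γ^t·E[r] = 0.830742, running G = 4.046159
t=4: π = [0.2516, 0.2323, 0.3132, 0.2029], E[r] = 1.1376, γ^t·E[r] = 0.746365, running G = 4.792524
t=5: π = [0.2516, 0.2323, 0.3132, 0.2029], E[r] = 1.1379, γ^t·E[r] = 0.671896, running G = 5.464420
t=6: π = [0.2516, 0.2323, 0.3132, 0.2029], E[r] = 1.1378, γ^t·E[r] = 0.604687, running G = 6.069107
t=7: π = [0.2516, 0.2323, 0.3132, 0.2029], E[r] = 1.1378, γ^t·E[r] = 0.544221, running G = 6.613328

G = 6.6133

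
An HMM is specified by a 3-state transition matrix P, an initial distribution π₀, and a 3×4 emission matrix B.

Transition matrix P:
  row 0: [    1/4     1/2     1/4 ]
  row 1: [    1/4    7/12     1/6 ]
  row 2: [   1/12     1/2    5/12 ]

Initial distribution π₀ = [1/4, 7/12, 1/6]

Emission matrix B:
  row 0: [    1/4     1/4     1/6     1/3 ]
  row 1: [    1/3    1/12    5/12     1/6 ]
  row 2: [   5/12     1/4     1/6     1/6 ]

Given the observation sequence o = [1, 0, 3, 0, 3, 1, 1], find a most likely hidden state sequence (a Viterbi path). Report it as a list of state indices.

t=0: δ = [6.250e-02, 4.861e-02, 4.167e-02]  (obs o_0=1)
t=1: δ = [3.906e-03, 1.042e-02, 7.234e-03]  ψ = [0, 0, 2]  (obs o_1=0)
t=2: δ = [8.681e-04, 1.013e-03, 5.023e-04]  ψ = [1, 1, 2]  (obs o_2=3)
t=3: δ = [6.330e-05, 1.969e-04, 9.042e-05]  ψ = [1, 1, 0]  (obs o_3=0)
t=4: δ = [1.641e-05, 1.915e-05, 6.279e-06]  ψ = [1, 1, 2]  (obs o_4=3)
t=5: δ = [1.197e-06, 9.307e-07, 1.026e-06]  ψ = [1, 1, 0]  (obs o_5=1)
t=6: δ = [7.479e-08, 4.986e-08, 1.068e-07]  ψ = [0, 0, 2]  (obs o_6=1)
backtrack: best end state = 2; path = [0, 1, 1, 1, 0, 2, 2]

path = [0, 1, 1, 1, 0, 2, 2]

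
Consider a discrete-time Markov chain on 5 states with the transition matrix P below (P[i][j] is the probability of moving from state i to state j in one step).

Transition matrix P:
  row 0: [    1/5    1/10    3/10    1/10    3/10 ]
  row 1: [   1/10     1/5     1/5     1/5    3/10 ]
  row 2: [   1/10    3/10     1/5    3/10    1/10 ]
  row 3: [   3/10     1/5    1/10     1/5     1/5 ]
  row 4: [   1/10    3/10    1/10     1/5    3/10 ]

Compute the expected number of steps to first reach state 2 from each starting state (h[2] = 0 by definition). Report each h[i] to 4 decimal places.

First-step conditioning: h[2] = 0; for i ≠ 2, h[i] = 1 + Σ_k P[i][k]·h[k].
  h[0] = 1 + 1/5·h[0] + 1/10·h[1] + 1/10·h[3] + 3/10·h[4]
  h[1] = 1 + 1/10·h[0] + 1/5·h[1] + 1/5·h[3] + 3/10·h[4]
  h[3] = 1 + 3/10·h[0] + 1/5·h[1] + 1/5·h[3] + 1/5·h[4]
  h[4] = 1 + 1/10·h[0] + 3/10·h[1] + 1/5·h[3] + 3/10·h[4]
Solving the 4×4 linear system over states ≠ 2 gives exactly h = [8110/1551, 9200/1551, 0, 3270/517, 920/141] (h[2] = 0 is the target).

h = [5.2289, 5.9317, 0.0000, 6.3250, 6.5248]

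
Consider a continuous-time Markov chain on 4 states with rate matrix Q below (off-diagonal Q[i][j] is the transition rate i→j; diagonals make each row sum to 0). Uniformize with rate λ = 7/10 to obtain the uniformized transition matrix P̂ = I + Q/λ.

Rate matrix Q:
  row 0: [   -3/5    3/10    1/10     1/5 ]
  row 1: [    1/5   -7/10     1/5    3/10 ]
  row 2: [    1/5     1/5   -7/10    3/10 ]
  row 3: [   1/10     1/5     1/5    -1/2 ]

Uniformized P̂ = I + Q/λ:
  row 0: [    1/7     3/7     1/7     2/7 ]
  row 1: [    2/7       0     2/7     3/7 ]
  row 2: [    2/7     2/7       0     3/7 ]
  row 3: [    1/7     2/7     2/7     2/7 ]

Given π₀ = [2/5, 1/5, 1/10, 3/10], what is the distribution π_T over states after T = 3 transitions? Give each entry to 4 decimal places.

t=0: π = [0.4000, 0.2000, 0.1000, 0.3000]
t=1: π = [0.1857, 0.2857, 0.2000, 0.3286]
t=2: π = [0.2122, 0.2306, 0.2020, 0.3551]
t=3: π = [0.2047, 0.2501, 0.1977, 0.3475]

π = [0.2047, 0.2501, 0.1977, 0.3475]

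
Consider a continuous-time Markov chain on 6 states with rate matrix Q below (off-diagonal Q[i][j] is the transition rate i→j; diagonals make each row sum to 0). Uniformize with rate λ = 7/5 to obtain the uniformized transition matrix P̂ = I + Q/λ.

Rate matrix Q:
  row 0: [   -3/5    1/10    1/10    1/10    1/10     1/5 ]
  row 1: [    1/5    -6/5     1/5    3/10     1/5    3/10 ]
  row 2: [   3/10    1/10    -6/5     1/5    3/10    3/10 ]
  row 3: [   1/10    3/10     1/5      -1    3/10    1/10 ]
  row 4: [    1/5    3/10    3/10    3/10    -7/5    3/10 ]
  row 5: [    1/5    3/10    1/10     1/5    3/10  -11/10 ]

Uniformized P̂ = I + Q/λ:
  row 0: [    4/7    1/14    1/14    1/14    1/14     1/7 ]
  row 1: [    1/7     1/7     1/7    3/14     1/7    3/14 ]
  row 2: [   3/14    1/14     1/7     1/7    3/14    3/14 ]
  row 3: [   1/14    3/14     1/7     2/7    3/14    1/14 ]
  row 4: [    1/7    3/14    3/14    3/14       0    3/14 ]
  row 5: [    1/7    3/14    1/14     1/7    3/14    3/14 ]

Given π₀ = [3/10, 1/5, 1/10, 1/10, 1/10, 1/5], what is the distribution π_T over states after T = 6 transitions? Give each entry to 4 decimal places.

π = [0.2445, 0.1510, 0.1229, 0.1703, 0.1388, 0.1725]

t=0: π = [0.3000, 0.2000, 0.1000, 0.1000, 0.1000, 0.2000]
t=1: π = [0.2714, 0.1429, 0.1143, 0.1571, 0.1357, 0.1786]
t=2: π = [0.2561, 0.1490, 0.1204, 0.1658, 0.1362, 0.1724]
t=3: π = [0.2494, 0.1499, 0.1220, 0.1686, 0.1379, 0.1723]
t=4: π = [0.2464, 0.1505, 0.1226, 0.1697, 0.1384, 0.1724]
t=5: π = [0.2451, 0.1508, 0.1228, 0.1701, 0.1387, 0.1724]
t=6: π = [0.2445, 0.1510, 0.1229, 0.1703, 0.1388, 0.1725]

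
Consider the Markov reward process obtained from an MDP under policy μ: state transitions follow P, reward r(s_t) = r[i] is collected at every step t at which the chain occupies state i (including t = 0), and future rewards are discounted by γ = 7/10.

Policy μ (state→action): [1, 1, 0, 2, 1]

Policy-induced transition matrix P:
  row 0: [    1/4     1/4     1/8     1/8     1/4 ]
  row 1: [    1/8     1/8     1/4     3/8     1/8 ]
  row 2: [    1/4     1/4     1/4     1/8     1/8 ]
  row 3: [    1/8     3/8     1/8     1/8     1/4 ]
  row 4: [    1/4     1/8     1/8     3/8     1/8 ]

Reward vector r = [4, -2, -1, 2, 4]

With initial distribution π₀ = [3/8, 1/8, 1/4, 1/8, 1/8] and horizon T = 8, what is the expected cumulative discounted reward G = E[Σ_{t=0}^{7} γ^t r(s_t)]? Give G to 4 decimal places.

G = 4.5971

t=0: π = [0.3750, 0.1250, 0.2500, 0.1250, 0.1250], E[r] = 1.7500, γ^t·E[r] = 1.750000, running G = 1.750000
t=1: π = [0.2188, 0.2344, 0.1719, 0.1875, 0.1875], E[r] = 1.3594, γ^t·E[r] = 0.951563, running G = 2.701563
t=2: π = [0.1973, 0.2207, 0.1758, 0.2305, 0.1758], E[r] = 1.3359, γ^t·E[r] = 0.654609, running G = 3.356172
t=3: π = [0.1936, 0.2292, 0.1746, 0.2241, 0.1785], E[r] = 1.3035, γ^t·E[r] = 0.447089, running G = 3.803261
t=4: π = [0.1933, 0.2271, 0.1755, 0.2269, 0.1772], E[r] = 1.3065, γ^t·E[r] = 0.313680, running G = 4.116941
t=5: π = [0.1933, 0.2278, 0.1753, 0.2261, 0.1775], E[r] = 1.3043, γ^t·E[r] = 0.219212, running G = 4.336154
t=6: π = [0.1933, 0.2276, 0.1754, 0.2263, 0.1774], E[r] = 1.3048, γ^t·E[r] = 0.153511, running G = 4.489665
t=7: π = [0.1933, 0.2277, 0.1754, 0.2263, 0.1775], E[r] = 1.3046, γ^t·E[r] = 0.107442, running G = 4.597107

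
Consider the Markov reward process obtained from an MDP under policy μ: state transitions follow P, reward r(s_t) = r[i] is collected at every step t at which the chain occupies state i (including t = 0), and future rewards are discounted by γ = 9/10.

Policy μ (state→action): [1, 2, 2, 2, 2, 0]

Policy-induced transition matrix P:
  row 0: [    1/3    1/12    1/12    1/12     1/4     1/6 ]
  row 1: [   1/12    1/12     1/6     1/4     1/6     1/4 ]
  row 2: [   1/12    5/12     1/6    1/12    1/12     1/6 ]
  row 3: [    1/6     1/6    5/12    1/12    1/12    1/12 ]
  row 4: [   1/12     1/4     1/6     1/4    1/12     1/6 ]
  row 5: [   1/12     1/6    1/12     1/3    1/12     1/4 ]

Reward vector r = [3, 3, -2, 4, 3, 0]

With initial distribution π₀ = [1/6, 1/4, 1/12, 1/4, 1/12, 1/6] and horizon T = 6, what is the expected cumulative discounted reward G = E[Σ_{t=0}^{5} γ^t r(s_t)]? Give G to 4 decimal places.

G = 8.5583

t=0: π = [0.1667, 0.2500, 0.0833, 0.2500, 0.0833, 0.1667], E[r] = 2.3333, γ^t·E[r] = 2.333333, running G = 2.333333
t=1: π = [0.1458, 0.1597, 0.2014, 0.1806, 0.1319, 0.1806], E[r] = 1.6319, γ^t·E[r] = 1.468750, running G = 3.802083
t=2: π = [0.1348, 0.2025, 0.1846, 0.1771, 0.1209, 0.1800], E[r] = 1.7141, γ^t·E[r] = 1.388438, running G = 5.190521
t=3: π = [0.1318, 0.1948, 0.1847, 0.1822, 0.1227, 0.1838], E[r] = 1.7074, γ^t·E[r] = 1.244672, running G = 6.435193
t=4: π = [0.1315, 0.1959, 0.1859, 0.1822, 0.1215, 0.1830], E[r] = 1.7035, γ^t·E[r] = 1.117644, running G = 7.552837
t=5: π = [0.1314, 0.1960, 0.1860, 0.1820, 0.1216, 0.1831], E[r] = 1.7028, γ^t·E[r] = 1.005477, running G = 8.558314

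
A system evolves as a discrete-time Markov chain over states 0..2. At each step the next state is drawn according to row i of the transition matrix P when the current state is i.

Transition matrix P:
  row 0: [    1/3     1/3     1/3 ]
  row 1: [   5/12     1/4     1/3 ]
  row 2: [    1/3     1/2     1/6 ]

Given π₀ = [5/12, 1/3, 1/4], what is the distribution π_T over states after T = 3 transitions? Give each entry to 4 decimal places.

π = [0.3628, 0.3514, 0.2859]

t=0: π = [0.4167, 0.3333, 0.2500]
t=1: π = [0.3611, 0.3472, 0.2917]
t=2: π = [0.3623, 0.3530, 0.2847]
t=3: π = [0.3628, 0.3514, 0.2859]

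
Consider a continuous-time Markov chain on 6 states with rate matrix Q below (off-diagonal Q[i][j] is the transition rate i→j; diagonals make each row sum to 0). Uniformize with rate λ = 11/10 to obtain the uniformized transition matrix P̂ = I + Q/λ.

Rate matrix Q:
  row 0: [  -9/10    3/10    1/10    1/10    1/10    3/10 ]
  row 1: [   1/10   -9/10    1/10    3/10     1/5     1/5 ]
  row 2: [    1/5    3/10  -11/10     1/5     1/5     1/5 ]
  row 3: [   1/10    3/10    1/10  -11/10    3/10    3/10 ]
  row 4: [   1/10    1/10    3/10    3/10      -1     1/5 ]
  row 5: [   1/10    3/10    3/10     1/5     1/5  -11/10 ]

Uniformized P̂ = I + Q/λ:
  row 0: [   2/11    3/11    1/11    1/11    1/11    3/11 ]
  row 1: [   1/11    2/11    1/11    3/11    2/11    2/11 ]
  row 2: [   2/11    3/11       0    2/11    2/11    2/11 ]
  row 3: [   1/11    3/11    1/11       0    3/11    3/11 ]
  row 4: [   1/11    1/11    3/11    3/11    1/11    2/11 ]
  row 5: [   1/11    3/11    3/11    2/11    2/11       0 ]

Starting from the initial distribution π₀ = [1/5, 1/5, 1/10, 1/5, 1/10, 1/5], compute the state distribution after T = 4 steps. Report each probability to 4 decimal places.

t=0: π = [0.2000, 0.2000, 0.1000, 0.2000, 0.1000, 0.2000]
t=1: π = [0.1182, 0.2364, 0.1364, 0.1545, 0.1727, 0.1818]
t=2: π = [0.1140, 0.2198, 0.1430, 0.1802, 0.1694, 0.1736]
t=3: π = [0.1143, 0.2219, 0.1403, 0.1741, 0.1724, 0.1770]
t=4: π = [0.1140, 0.2212, 0.1417, 0.1756, 0.1716, 0.1758]

π = [0.1140, 0.2212, 0.1417, 0.1756, 0.1716, 0.1758]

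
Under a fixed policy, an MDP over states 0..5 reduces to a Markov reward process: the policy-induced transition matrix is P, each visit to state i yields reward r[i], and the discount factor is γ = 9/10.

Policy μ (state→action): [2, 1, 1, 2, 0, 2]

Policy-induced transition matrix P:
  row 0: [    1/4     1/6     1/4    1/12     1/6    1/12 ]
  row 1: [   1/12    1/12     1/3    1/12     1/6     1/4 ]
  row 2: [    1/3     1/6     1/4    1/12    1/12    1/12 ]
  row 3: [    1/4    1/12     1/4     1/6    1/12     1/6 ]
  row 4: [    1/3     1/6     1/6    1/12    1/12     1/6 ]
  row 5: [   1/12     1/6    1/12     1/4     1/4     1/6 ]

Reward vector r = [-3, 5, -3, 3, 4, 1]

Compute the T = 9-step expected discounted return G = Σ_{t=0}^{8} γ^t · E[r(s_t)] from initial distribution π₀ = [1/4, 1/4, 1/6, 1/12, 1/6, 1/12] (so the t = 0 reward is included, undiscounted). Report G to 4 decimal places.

G = 2.9377

t=0: π = [0.2500, 0.2500, 0.1667, 0.0833, 0.1667, 0.0833], E[r] = 1.0000, γ^t·E[r] = 1.000000, running G = 1.000000
t=1: π = [0.2222, 0.1389, 0.2431, 0.1042, 0.1389, 0.1528], E[r] = 0.3194, γ^t·E[r] = 0.287500, running G = 1.287500
t=2: π = [0.2332, 0.1464, 0.2245, 0.1175, 0.1389, 0.1395], E[r] = 0.4063, γ^t·E[r] = 0.329063, running G = 1.616563
t=3: π = [0.2326, 0.1447, 0.2274, 0.1164, 0.1382, 0.1407], E[r] = 0.3860, γ^t·E[r] = 0.281391, running G = 1.897953
t=4: π = [0.2329, 0.1449, 0.2271, 0.1165, 0.1382, 0.1404], E[r] = 0.3874, γ^t·E[r] = 0.254153, running G = 2.152106
t=5: π = [0.2329, 0.1449, 0.2272, 0.1164, 0.1382, 0.1404], E[r] = 0.3869, γ^t·E[r] = 0.228432, running G = 2.380538
t=6: π = [0.2329, 0.1449, 0.2272, 0.1164, 0.1382, 0.1404], E[r] = 0.3869, γ^t·E[r] = 0.205601, running G = 2.586139
t=7: π = [0.2329, 0.1449, 0.2272, 0.1164, 0.1382, 0.1404], E[r] = 0.3869, γ^t·E[r] = 0.185035, running G = 2.771174
t=8: π = [0.2329, 0.1449, 0.2272, 0.1164, 0.1382, 0.1404], E[r] = 0.3869, γ^t·E[r] = 0.166532, running G = 2.937706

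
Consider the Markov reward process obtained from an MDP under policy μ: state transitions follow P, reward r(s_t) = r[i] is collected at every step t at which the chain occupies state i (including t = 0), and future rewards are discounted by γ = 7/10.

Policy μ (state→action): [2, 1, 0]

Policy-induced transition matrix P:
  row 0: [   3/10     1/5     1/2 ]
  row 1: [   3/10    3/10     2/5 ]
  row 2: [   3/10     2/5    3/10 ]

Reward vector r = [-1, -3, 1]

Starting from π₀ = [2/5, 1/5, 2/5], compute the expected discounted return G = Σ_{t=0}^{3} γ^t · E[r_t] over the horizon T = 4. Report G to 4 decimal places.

G = -1.8583

t=0: π = [0.4000, 0.2000, 0.4000], E[r] = -0.6000, γ^t·E[r] = -0.600000, running G = -0.600000
t=1: π = [0.3000, 0.3000, 0.4000], E[r] = -0.8000, γ^t·E[r] = -0.560000, running G = -1.160000
t=2: π = [0.3000, 0.3100, 0.3900], E[r] = -0.8400, γ^t·E[r] = -0.411600, running G = -1.571600
t=3: π = [0.3000, 0.3090, 0.3910], E[r] = -0.8360, γ^t·E[r] = -0.286748, running G = -1.858348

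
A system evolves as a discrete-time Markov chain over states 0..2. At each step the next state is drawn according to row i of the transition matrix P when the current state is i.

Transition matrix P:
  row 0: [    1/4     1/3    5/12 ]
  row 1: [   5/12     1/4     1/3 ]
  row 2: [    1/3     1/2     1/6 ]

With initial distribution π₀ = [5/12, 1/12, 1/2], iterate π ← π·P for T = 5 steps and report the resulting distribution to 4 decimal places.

π = [0.3350, 0.3553, 0.3097]

t=0: π = [0.4167, 0.0833, 0.5000]
t=1: π = [0.3056, 0.4097, 0.2847]
t=2: π = [0.3420, 0.3466, 0.3113]
t=3: π = [0.3337, 0.3563, 0.3099]
t=4: π = [0.3352, 0.3553, 0.3095]
t=5: π = [0.3350, 0.3553, 0.3097]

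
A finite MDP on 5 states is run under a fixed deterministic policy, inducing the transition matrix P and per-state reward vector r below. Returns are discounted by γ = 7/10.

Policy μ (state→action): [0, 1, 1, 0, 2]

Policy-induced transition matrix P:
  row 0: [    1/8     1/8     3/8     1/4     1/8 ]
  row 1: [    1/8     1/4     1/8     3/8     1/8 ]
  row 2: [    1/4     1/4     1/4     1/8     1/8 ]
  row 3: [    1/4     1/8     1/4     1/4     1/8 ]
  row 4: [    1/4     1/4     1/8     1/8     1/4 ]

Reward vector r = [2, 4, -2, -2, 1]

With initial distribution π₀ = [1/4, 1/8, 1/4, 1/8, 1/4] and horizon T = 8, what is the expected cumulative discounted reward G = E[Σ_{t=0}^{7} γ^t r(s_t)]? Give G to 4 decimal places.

t=0: π = [0.2500, 0.1250, 0.2500, 0.1250, 0.2500], E[r] = 0.5000, γ^t·E[r] = 0.500000, running G = 0.500000
t=1: π = [0.2031, 0.2031, 0.2344, 0.2031, 0.1563], E[r] = 0.5000, γ^t·E[r] = 0.350000, running G = 0.850000
t=2: π = [0.1992, 0.1992, 0.2305, 0.2266, 0.1445], E[r] = 0.4258, γ^t·E[r] = 0.208633, running G = 1.058633
t=3: π = [0.2002, 0.1968, 0.2319, 0.2280, 0.1431], E[r] = 0.4106, γ^t·E[r] = 0.140851, running G = 1.199484
t=4: π = [0.2004, 0.1965, 0.2325, 0.2277, 0.1429], E[r] = 0.4090, γ^t·E[r] = 0.098200, running G = 1.297684
t=5: π = [0.2004, 0.1965, 0.2326, 0.2276, 0.1429], E[r] = 0.4091, γ^t·E[r] = 0.068754, running G = 1.366438
t=6: π = [0.2004, 0.1965, 0.2326, 0.2276, 0.1429], E[r] = 0.4091, γ^t·E[r] = 0.048132, running G = 1.414570
t=7: π = [0.2004, 0.1965, 0.2326, 0.2276, 0.1429], E[r] = 0.4091, γ^t·E[r] = 0.033693, running G = 1.448263

G = 1.4483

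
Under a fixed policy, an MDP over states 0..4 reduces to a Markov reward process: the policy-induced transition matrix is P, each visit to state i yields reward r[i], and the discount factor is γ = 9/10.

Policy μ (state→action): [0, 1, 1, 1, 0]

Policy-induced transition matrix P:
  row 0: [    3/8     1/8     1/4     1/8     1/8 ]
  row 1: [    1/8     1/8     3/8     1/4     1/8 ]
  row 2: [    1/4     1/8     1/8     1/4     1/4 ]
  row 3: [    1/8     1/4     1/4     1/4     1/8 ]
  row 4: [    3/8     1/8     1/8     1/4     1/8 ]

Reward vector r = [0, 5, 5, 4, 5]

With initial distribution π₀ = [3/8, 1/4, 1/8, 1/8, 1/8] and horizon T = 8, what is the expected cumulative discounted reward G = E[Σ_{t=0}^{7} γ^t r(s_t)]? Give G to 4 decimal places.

t=0: π = [0.3750, 0.2500, 0.1250, 0.1250, 0.1250], E[r] = 3.0000, γ^t·E[r] = 3.000000, running G = 3.000000
t=1: π = [0.2656, 0.1406, 0.2500, 0.2031, 0.1406], E[r] = 3.4688, γ^t·E[r] = 3.121875, running G = 6.121875
t=2: π = [0.2578, 0.1504, 0.2188, 0.2168, 0.1563], E[r] = 3.4941, γ^t·E[r] = 2.830254, running G = 8.952129
t=3: π = [0.2559, 0.1521, 0.2219, 0.2178, 0.1523], E[r] = 3.5029, γ^t·E[r] = 2.553636, running G = 11.505765
t=4: π = [0.2548, 0.1522, 0.2222, 0.2180, 0.1527], E[r] = 3.5080, γ^t·E[r] = 2.301616, running G = 13.807381
t=5: π = [0.2547, 0.1523, 0.2222, 0.2182, 0.1528], E[r] = 3.5085, γ^t·E[r] = 2.071758, running G = 15.879139
t=6: π = [0.2546, 0.1523, 0.2222, 0.2182, 0.1528], E[r] = 3.5087, γ^t·E[r] = 1.864659, running G = 17.743798
t=7: π = [0.2546, 0.1523, 0.2222, 0.2182, 0.1528], E[r] = 3.5087, γ^t·E[r] = 1.678213, running G = 19.422011

G = 19.4220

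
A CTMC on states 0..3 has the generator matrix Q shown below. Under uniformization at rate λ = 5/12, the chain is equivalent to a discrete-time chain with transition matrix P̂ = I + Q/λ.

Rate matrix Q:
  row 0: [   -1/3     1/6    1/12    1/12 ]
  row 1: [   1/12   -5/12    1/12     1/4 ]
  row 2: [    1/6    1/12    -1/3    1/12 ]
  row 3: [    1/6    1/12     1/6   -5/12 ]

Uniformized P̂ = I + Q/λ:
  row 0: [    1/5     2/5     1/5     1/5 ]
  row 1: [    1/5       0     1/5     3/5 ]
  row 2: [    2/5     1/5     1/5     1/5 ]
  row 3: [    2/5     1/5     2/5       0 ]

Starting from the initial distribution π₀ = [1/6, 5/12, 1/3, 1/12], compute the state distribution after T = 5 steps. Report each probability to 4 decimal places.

t=0: π = [0.1667, 0.4167, 0.3333, 0.0833]
t=1: π = [0.2833, 0.1500, 0.2167, 0.3500]
t=2: π = [0.3133, 0.2267, 0.2700, 0.1900]
t=3: π = [0.2920, 0.2173, 0.2380, 0.2527]
t=4: π = [0.2981, 0.2149, 0.2505, 0.2364]
t=5: π = [0.2974, 0.2166, 0.2473, 0.2387]

π = [0.2974, 0.2166, 0.2473, 0.2387]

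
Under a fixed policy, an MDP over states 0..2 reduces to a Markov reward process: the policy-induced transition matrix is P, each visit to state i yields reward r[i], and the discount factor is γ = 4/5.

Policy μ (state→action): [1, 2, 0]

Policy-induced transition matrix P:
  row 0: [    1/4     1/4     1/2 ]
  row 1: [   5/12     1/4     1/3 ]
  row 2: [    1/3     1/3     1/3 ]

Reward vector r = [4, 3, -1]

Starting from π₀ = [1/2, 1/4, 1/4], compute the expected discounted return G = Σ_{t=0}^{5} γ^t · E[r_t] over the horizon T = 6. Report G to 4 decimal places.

G = 7.1803

t=0: π = [0.5000, 0.2500, 0.2500], E[r] = 2.5000, γ^t·E[r] = 2.500000, running G = 2.500000
t=1: π = [0.3125, 0.2708, 0.4167], E[r] = 1.6458, γ^t·E[r] = 1.316667, running G = 3.816667
t=2: π = [0.3299, 0.2847, 0.3854], E[r] = 1.7882, γ^t·E[r] = 1.144444, running G = 4.961111
t=3: π = [0.3296, 0.2821, 0.3883], E[r] = 1.7763, γ^t·E[r] = 0.909481, running G = 5.870593
t=4: π = [0.3294, 0.2824, 0.3883], E[r] = 1.7763, γ^t·E[r] = 0.727585, running G = 6.598178
t=5: π = [0.3294, 0.2824, 0.3882], E[r] = 1.7765, γ^t·E[r] = 0.582122, running G = 7.180300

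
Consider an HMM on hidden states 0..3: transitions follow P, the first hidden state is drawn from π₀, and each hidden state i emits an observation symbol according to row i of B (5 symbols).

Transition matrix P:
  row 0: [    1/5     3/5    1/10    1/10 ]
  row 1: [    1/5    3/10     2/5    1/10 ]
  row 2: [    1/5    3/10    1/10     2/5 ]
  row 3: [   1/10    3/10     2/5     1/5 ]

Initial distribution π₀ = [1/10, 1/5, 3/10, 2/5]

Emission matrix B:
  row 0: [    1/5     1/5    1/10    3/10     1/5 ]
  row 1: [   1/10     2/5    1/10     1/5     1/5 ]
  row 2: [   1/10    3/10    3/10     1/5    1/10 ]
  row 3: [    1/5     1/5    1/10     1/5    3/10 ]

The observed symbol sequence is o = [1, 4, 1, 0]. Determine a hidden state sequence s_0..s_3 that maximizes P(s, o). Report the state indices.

t=0: δ = [2.000e-02, 8.000e-02, 9.000e-02, 8.000e-02]  (obs o_0=1)
t=1: δ = [3.600e-03, 5.400e-03, 3.200e-03, 1.080e-02]  ψ = [2, 2, 1, 2]  (obs o_1=4)
t=2: δ = [2.160e-04, 1.296e-03, 1.296e-03, 4.320e-04]  ψ = [1, 3, 3, 3]  (obs o_2=1)
t=3: δ = [5.184e-05, 3.888e-05, 5.184e-05, 1.037e-04]  ψ = [1, 1, 1, 2]  (obs o_3=0)
backtrack: best end state = 3; path = [2, 3, 2, 3]

path = [2, 3, 2, 3]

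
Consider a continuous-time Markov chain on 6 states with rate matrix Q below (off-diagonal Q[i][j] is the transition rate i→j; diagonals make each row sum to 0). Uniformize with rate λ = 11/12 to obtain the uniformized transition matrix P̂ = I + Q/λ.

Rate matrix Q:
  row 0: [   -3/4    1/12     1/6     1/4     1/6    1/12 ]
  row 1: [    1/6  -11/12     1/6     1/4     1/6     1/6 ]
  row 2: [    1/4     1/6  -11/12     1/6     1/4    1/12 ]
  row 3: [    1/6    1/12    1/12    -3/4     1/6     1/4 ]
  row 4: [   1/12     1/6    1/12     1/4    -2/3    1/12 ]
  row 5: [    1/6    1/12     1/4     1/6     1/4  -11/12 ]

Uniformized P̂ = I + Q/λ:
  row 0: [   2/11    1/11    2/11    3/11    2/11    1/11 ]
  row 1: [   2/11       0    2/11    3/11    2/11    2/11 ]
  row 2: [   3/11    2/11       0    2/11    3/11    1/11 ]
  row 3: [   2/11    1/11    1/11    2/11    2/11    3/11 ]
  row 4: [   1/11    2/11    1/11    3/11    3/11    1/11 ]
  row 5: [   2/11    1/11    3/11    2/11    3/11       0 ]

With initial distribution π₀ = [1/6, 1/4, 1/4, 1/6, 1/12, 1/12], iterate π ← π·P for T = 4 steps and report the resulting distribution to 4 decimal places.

t=0: π = [0.1667, 0.2500, 0.2500, 0.1667, 0.0833, 0.0833]
t=1: π = [0.1970, 0.0985, 0.1212, 0.2273, 0.2197, 0.1364]
t=2: π = [0.1729, 0.1129, 0.1315, 0.2287, 0.2252, 0.1288]
t=3: π = [0.1733, 0.1131, 0.1283, 0.2283, 0.2260, 0.1310]
t=4: π = [0.1729, 0.1128, 0.1291, 0.2284, 0.2259, 0.1308]

π = [0.1729, 0.1128, 0.1291, 0.2284, 0.2259, 0.1308]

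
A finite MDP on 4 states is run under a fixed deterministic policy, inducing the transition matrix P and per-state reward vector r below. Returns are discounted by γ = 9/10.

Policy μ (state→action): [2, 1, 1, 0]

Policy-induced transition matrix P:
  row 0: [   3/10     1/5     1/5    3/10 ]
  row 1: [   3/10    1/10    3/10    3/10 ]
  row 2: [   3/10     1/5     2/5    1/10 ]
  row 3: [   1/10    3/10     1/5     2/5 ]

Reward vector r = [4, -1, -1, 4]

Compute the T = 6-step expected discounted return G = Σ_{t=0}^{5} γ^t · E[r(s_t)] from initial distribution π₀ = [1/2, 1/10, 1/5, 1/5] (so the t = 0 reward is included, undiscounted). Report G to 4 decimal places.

G = 8.4731

t=0: π = [0.5000, 0.1000, 0.2000, 0.2000], E[r] = 2.5000, γ^t·E[r] = 2.500000, running G = 2.500000
t=1: π = [0.2600, 0.2100, 0.2500, 0.2800], E[r] = 1.7000, γ^t·E[r] = 1.530000, running G = 4.030000
t=2: π = [0.2440, 0.2070, 0.2710, 0.2780], E[r] = 1.6100, γ^t·E[r] = 1.304100, running G = 5.334100
t=3: π = [0.2444, 0.2071, 0.2749, 0.2736], E[r] = 1.5900, γ^t·E[r] = 1.159110, running G = 6.493210
t=4: π = [0.2453, 0.2067, 0.2757, 0.2724], E[r] = 1.5883, γ^t·E[r] = 1.042084, running G = 7.535294
t=5: π = [0.2455, 0.2066, 0.2758, 0.2721], E[r] = 1.5881, γ^t·E[r] = 0.937769, running G = 8.473063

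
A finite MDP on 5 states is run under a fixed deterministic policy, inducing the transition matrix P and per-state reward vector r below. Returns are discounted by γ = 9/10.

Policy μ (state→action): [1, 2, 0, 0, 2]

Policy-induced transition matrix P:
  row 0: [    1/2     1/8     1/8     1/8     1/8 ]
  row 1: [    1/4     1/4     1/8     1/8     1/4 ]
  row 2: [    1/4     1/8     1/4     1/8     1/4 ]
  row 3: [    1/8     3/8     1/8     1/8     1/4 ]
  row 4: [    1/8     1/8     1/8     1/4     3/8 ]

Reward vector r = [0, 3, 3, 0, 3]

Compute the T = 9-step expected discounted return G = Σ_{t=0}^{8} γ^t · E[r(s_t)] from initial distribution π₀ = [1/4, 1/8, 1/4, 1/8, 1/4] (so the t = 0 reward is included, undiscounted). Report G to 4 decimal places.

G = 10.7640

t=0: π = [0.2500, 0.1250, 0.2500, 0.1250, 0.2500], E[r] = 1.8750, γ^t·E[r] = 1.875000, running G = 1.875000
t=1: π = [0.2656, 0.1719, 0.1563, 0.1563, 0.2500], E[r] = 1.7344, γ^t·E[r] = 1.560938, running G = 3.435938
t=2: π = [0.2656, 0.1855, 0.1445, 0.1563, 0.2480], E[r] = 1.7344, γ^t·E[r] = 1.404844, running G = 4.840781
t=3: π = [0.2659, 0.1873, 0.1431, 0.1560, 0.2478], E[r] = 1.7344, γ^t·E[r] = 1.264359, running G = 6.105141
t=4: π = [0.2660, 0.1874, 0.1429, 0.1560, 0.2477], E[r] = 1.7341, γ^t·E[r] = 1.137743, running G = 7.242884
t=5: π = [0.2660, 0.1874, 0.1429, 0.1560, 0.2477], E[r] = 1.7340, γ^t·E[r] = 1.023908, running G = 8.266792
t=6: π = [0.2660, 0.1874, 0.1429, 0.1560, 0.2477], E[r] = 1.7340, γ^t·E[r] = 0.921499, running G = 9.188291
t=7: π = [0.2661, 0.1874, 0.1429, 0.1560, 0.2477], E[r] = 1.7340, γ^t·E[r] = 0.829343, running G = 10.017634
t=8: π = [0.2661, 0.1874, 0.1429, 0.1560, 0.2477], E[r] = 1.7339, γ^t·E[r] = 0.746407, running G = 10.764042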